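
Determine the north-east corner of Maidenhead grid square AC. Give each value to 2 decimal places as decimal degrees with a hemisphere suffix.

Field A=0, C=2: +0·20° lon, +2·10° lat → SW at lon -180°, lat -70°.
Cell spans 20° lon × 10° lat. NE corner is SW corner plus one full cell.
latitude 60.00° S, longitude 160.00° W.

60.00° S, 160.00° W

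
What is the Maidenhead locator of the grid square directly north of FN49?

Latitude square 9; +1 → 10, wraps to 0, carry into field.
Latitude field N = 13; +1 → 14 = O.
The longitude characters are unchanged.

FO40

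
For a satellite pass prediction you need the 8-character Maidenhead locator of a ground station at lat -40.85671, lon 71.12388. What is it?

ME59nd44

Add 180° to longitude and 90° to latitude: 251.12388, 49.14329.
Field (20°×10°, letters A–R): 251.12388/20 → 12 → M, 49.14329/10 → 4 → E; chars ME.
Square (2°×1°, digits 0–9): 11.12388/2 → 5, 9.14329/1 → 9; chars 59.
Subsquare (5′×2.5′, letters a–x): 1.12388/0.0833333 → 13 → n, 0.14329/0.0416667 → 3 → d; chars nd.
Extended square (30″×15″, digits 0–9): 0.04055/0.00833333 → 4, 0.01829/0.00416667 → 4; chars 44.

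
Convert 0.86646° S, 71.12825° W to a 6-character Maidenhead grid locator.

Add 180° to longitude and 90° to latitude: 108.8718, 89.1335.
Field (20°×10°, letters A–R): lon ⌊108.8718/20⌋ = 5 → F; lat ⌊89.1335/10⌋ = 8 → I.
Square (2°×1°, digits 0–9): lon ⌊8.8718/2⌋ = 4; lat ⌊9.1335/1⌋ = 9.
Subsquare (5′×2.5′, letters a–x): lon ⌊0.8718/0.0833333⌋ = 10 → k; lat ⌊0.1335/0.0416667⌋ = 3 → d.

FI49kd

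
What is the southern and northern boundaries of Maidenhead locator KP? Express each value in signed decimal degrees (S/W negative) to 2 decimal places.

60.00, 70.00

Field K=10, P=15: +10·20° lon, +15·10° lat → SW at lon 20°, lat 60°.
Cell spans 20° lon × 10° lat.
south 60.00, north 70.00.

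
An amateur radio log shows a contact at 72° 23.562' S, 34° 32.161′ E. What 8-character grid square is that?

Add 180° to longitude and 90° to latitude: 214.53602, 17.60730.
Field: 214.53602/20 → 10 → K, 17.60730/10 → 1 → B; chars KB.
Square: 14.53602/2 → 7, 7.60730/1 → 7; chars 77.
Subsquare: 0.53602/0.0833333 → 6 → g, 0.60730/0.0416667 → 14 → o; chars go.
Extended square: 0.03602/0.00833333 → 4, 0.02397/0.00416667 → 5; chars 45.

KB77go45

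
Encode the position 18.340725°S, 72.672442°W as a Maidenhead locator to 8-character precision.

FH31pp98

Shift to the Maidenhead origin (180°W, 90°S): lon 107.32756, lat 71.65928.
Field: 107.32756/20 → 5 → F, 71.65928/10 → 7 → H; chars FH.
Square: 7.32756/2 → 3, 1.65928/1 → 1; chars 31.
Subsquare: 1.32756/0.0833333 → 15 → p, 0.65928/0.0416667 → 15 → p; chars pp.
Extended square: 0.07756/0.00833333 → 9, 0.03428/0.00416667 → 8; chars 98.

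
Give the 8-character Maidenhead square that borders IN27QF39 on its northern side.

Latitude extended square 9; +1 → 10, wraps to 0, carry into subsquare.
Latitude subsquare f = 5; +1 → 6 = g.
The longitude characters are unchanged.

IN27qg30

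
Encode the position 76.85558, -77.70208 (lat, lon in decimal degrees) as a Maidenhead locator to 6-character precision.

Shift to the Maidenhead origin (180°W, 90°S): lon 102.2979, lat 166.8556.
Field (20°×10°, letters A–R): lon ⌊102.2979/20⌋ = 5 → F; lat ⌊166.8556/10⌋ = 16 → Q.
Square (2°×1°, digits 0–9): lon ⌊2.2979/2⌋ = 1; lat ⌊6.8556/1⌋ = 6.
Subsquare (5′×2.5′, letters a–x): lon ⌊0.2979/0.0833333⌋ = 3 → d; lat ⌊0.8556/0.0416667⌋ = 20 → u.

FQ16du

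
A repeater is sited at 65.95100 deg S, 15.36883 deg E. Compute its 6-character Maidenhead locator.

Add 180° to longitude and 90° to latitude: 195.3688, 24.0490.
Field: 195.3688/20 → 9 → J, 24.0490/10 → 2 → C; chars JC.
Square: 15.3688/2 → 7, 4.0490/1 → 4; chars 74.
Subsquare: 1.3688/0.0833333 → 16 → q, 0.0490/0.0416667 → 1 → b; chars qb.

JC74qb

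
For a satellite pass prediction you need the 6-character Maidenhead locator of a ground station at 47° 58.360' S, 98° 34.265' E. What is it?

Shift to the Maidenhead origin (180°W, 90°S): lon 278.5711, lat 42.0273.
Field: lon ⌊278.5711/20⌋ = 13 → N; lat ⌊42.0273/10⌋ = 4 → E.
Square: lon ⌊18.5711/2⌋ = 9; lat ⌊2.0273/1⌋ = 2.
Subsquare: lon ⌊0.5711/0.0833333⌋ = 6 → g; lat ⌊0.0273/0.0416667⌋ = 0 → a.

NE92ga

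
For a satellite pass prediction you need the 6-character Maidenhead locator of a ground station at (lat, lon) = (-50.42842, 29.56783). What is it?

KD49sn

Shift to the Maidenhead origin (180°W, 90°S): lon 209.5678, lat 39.5716.
Field (20°×10°, letters A–R): lon ⌊209.5678/20⌋ = 10 → K; lat ⌊39.5716/10⌋ = 3 → D.
Square (2°×1°, digits 0–9): lon ⌊9.5678/2⌋ = 4; lat ⌊9.5716/1⌋ = 9.
Subsquare (5′×2.5′, letters a–x): lon ⌊1.5678/0.0833333⌋ = 18 → s; lat ⌊0.5716/0.0416667⌋ = 13 → n.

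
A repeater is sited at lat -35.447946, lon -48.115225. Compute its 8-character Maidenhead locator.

GF54wn62

Offset from 180°W / 90°S: lon 131.88477°, lat 54.55205°.
Field: lon ⌊131.88477/20⌋ = 6 → G; lat ⌊54.55205/10⌋ = 5 → F.
Square: lon ⌊11.88477/2⌋ = 5; lat ⌊4.55205/1⌋ = 4.
Subsquare: lon ⌊1.88477/0.0833333⌋ = 22 → w; lat ⌊0.55205/0.0416667⌋ = 13 → n.
Extended square: lon ⌊0.05144/0.00833333⌋ = 6; lat ⌊0.01039/0.00416667⌋ = 2.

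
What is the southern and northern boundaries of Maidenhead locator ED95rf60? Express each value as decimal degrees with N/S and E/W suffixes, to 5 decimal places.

54.79167° S, 54.78750° S

Field E=4, D=3: +4·20° lon, +3·10° lat → SW at lon -100°, lat -60°.
Square 9, 5: +9·2° lon, +5·1° lat → SW at lon -82°, lat -55°.
Subsquare r=17, f=5: +17·0.0833333° lon, +5·0.0416667° lat → SW at lon -80.5833°, lat -54.7917°.
Extended square 6, 0: +6·0.00833333° lon, +0·0.00416667° lat → SW at lon -80.5333°, lat -54.7917°.
Cell spans 0.00833333° lon × 0.00416667° lat.
south 54.79167° S, north 54.78750° S.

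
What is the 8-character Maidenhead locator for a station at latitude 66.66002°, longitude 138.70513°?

PP96ip48

Add 180° to longitude and 90° to latitude: 318.70513, 156.66002.
Field: 318.70513/20 → 15 → P, 156.66002/10 → 15 → P; chars PP.
Square: 18.70513/2 → 9, 6.66002/1 → 6; chars 96.
Subsquare: 0.70513/0.0833333 → 8 → i, 0.66002/0.0416667 → 15 → p; chars ip.
Extended square: 0.03846/0.00833333 → 4, 0.03502/0.00416667 → 8; chars 48.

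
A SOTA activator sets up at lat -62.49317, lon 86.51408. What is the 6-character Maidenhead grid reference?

NC37gm

Add 180° to longitude and 90° to latitude: 266.5141, 27.5068.
Field (20°×10°, letters A–R): 266.5141/20 → 13 → N, 27.5068/10 → 2 → C; chars NC.
Square (2°×1°, digits 0–9): 6.5141/2 → 3, 7.5068/1 → 7; chars 37.
Subsquare (5′×2.5′, letters a–x): 0.5141/0.0833333 → 6 → g, 0.5068/0.0416667 → 12 → m; chars gm.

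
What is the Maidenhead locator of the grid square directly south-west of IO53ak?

IO43xj

Longitude subsquare a = 0; −1 → -1, wraps to 23 = x, carry into square.
Longitude square 5; −1 → 4.
Latitude subsquare k = 10; −1 → 9 = j.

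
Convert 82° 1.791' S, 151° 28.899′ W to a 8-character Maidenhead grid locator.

Offset from 180°W / 90°S: lon 28.51835°, lat 7.97015°.
Field: 28.51835/20 → 1 → B, 7.97015/10 → 0 → A; chars BA.
Square: 8.51835/2 → 4, 7.97015/1 → 7; chars 47.
Subsquare: 0.51835/0.0833333 → 6 → g, 0.97015/0.0416667 → 23 → x; chars gx.
Extended square: 0.01835/0.00833333 → 2, 0.01182/0.00416667 → 2; chars 22.

BA47gx22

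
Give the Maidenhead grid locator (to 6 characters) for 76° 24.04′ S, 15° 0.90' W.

Add 180° to longitude and 90° to latitude: 164.9850, 13.5993.
Field: lon ⌊164.9850/20⌋ = 8 → I; lat ⌊13.5993/10⌋ = 1 → B.
Square: lon ⌊4.9850/2⌋ = 2; lat ⌊3.5993/1⌋ = 3.
Subsquare: lon ⌊0.9850/0.0833333⌋ = 11 → l; lat ⌊0.5993/0.0416667⌋ = 14 → o.

IB23lo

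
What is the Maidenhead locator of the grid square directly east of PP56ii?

Longitude subsquare i = 8; +1 → 9 = j.
The latitude characters are unchanged.

PP56ji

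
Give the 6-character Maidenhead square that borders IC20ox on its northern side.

IC21oa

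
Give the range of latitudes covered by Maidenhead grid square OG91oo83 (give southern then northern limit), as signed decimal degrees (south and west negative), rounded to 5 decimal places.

-28.40417, -28.40000

Field O=14, G=6: +14·20° lon, +6·10° lat → SW at lon 100°, lat -30°.
Square 9, 1: +9·2° lon, +1·1° lat → SW at lon 118°, lat -29°.
Subsquare o=14, o=14: +14·0.0833333° lon, +14·0.0416667° lat → SW at lon 119.167°, lat -28.4167°.
Extended square 8, 3: +8·0.00833333° lon, +3·0.00416667° lat → SW at lon 119.233°, lat -28.4042°.
Cell spans 0.00833333° lon × 0.00416667° lat.
south -28.40417, north -28.40000.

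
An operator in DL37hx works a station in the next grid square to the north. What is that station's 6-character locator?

DL38ha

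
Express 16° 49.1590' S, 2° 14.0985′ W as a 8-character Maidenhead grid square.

IH83ve13

Add 180° to longitude and 90° to latitude: 177.76503, 73.18068.
Field: lon ⌊177.76503/20⌋ = 8 → I; lat ⌊73.18068/10⌋ = 7 → H.
Square: lon ⌊17.76503/2⌋ = 8; lat ⌊3.18068/1⌋ = 3.
Subsquare: lon ⌊1.76503/0.0833333⌋ = 21 → v; lat ⌊0.18068/0.0416667⌋ = 4 → e.
Extended square: lon ⌊0.01503/0.00833333⌋ = 1; lat ⌊0.01402/0.00416667⌋ = 3.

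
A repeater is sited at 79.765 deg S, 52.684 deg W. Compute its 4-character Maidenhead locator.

GB30

Shift to the Maidenhead origin (180°W, 90°S): lon 127.32, lat 10.23.
Field: lon ⌊127.32/20⌋ = 6 → G; lat ⌊10.23/10⌋ = 1 → B.
Square: lon ⌊7.32/2⌋ = 3; lat ⌊0.23/1⌋ = 0.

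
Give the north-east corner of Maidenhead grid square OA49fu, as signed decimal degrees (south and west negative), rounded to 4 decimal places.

-80.1250, 108.5000

Field O=14, A=0: +14·20° lon, +0·10° lat → SW at lon 100°, lat -90°.
Square 4, 9: +4·2° lon, +9·1° lat → SW at lon 108°, lat -81°.
Subsquare f=5, u=20: +5·0.0833333° lon, +20·0.0416667° lat → SW at lon 108.417°, lat -80.1667°.
Cell spans 0.0833333° lon × 0.0416667° lat. NE corner is SW corner plus one full cell.
latitude -80.1250, longitude 108.5000.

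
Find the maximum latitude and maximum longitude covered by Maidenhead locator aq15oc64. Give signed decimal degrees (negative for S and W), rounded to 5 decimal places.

Field A=0, Q=16: +0·20° lon, +16·10° lat → SW at lon -180°, lat 70°.
Square 1, 5: +1·2° lon, +5·1° lat → SW at lon -178°, lat 75°.
Subsquare o=14, c=2: +14·0.0833333° lon, +2·0.0416667° lat → SW at lon -176.833°, lat 75.0833°.
Extended square 6, 4: +6·0.00833333° lon, +4·0.00416667° lat → SW at lon -176.783°, lat 75.1°.
Cell spans 0.00833333° lon × 0.00416667° lat. NE corner is SW corner plus one full cell.
latitude 75.10417, longitude -176.77500.

75.10417, -176.77500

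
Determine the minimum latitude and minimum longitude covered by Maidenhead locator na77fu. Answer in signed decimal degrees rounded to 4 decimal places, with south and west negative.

-82.1667, 94.4167

Field N=13, A=0: +13·20° lon, +0·10° lat → SW at lon 80°, lat -90°.
Square 7, 7: +7·2° lon, +7·1° lat → SW at lon 94°, lat -83°.
Subsquare f=5, u=20: +5·0.0833333° lon, +20·0.0416667° lat → SW at lon 94.4167°, lat -82.1667°.
latitude -82.1667, longitude 94.4167.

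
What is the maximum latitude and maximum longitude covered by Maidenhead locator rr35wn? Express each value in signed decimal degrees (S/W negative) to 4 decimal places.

Field R=17, R=17: +17·20° lon, +17·10° lat → SW at lon 160°, lat 80°.
Square 3, 5: +3·2° lon, +5·1° lat → SW at lon 166°, lat 85°.
Subsquare w=22, n=13: +22·0.0833333° lon, +13·0.0416667° lat → SW at lon 167.833°, lat 85.5417°.
Cell spans 0.0833333° lon × 0.0416667° lat. NE corner is SW corner plus one full cell.
latitude 85.5833, longitude 167.9167.

85.5833, 167.9167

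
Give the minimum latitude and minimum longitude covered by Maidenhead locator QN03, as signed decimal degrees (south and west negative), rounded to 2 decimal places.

Field Q=16, N=13: +16·20° lon, +13·10° lat → SW at lon 140°, lat 40°.
Square 0, 3: +0·2° lon, +3·1° lat → SW at lon 140°, lat 43°.
latitude 43.00, longitude 140.00.

43.00, 140.00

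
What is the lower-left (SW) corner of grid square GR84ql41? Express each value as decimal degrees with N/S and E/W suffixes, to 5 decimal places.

84.46250° N, 42.63333° W

Field G=6, R=17: +6·20° lon, +17·10° lat → SW at lon -60°, lat 80°.
Square 8, 4: +8·2° lon, +4·1° lat → SW at lon -44°, lat 84°.
Subsquare q=16, l=11: +16·0.0833333° lon, +11·0.0416667° lat → SW at lon -42.6667°, lat 84.4583°.
Extended square 4, 1: +4·0.00833333° lon, +1·0.00416667° lat → SW at lon -42.6333°, lat 84.4625°.
latitude 84.46250° N, longitude 42.63333° W.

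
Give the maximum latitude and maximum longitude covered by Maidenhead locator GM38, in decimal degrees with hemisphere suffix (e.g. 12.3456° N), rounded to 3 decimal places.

Field G=6, M=12: +6·20° lon, +12·10° lat → SW at lon -60°, lat 30°.
Square 3, 8: +3·2° lon, +8·1° lat → SW at lon -54°, lat 38°.
Cell spans 2° lon × 1° lat. NE corner is SW corner plus one full cell.
latitude 39.000° N, longitude 52.000° W.

39.000° N, 52.000° W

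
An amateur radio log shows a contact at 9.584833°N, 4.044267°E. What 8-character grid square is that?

JJ29ao50

Offset from 180°W / 90°S: lon 184.04427°, lat 99.58483°.
Field: lon ⌊184.04427/20⌋ = 9 → J; lat ⌊99.58483/10⌋ = 9 → J.
Square: lon ⌊4.04427/2⌋ = 2; lat ⌊9.58483/1⌋ = 9.
Subsquare: lon ⌊0.04427/0.0833333⌋ = 0 → a; lat ⌊0.58483/0.0416667⌋ = 14 → o.
Extended square: lon ⌊0.04427/0.00833333⌋ = 5; lat ⌊0.00150/0.00416667⌋ = 0.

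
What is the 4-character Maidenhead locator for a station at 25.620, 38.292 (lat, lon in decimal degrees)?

Add 180° to longitude and 90° to latitude: 218.29, 115.62.
Field: lon ⌊218.29/20⌋ = 10 → K; lat ⌊115.62/10⌋ = 11 → L.
Square: lon ⌊18.29/2⌋ = 9; lat ⌊5.62/1⌋ = 5.

KL95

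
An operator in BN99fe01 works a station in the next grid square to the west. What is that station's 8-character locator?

BN99ee91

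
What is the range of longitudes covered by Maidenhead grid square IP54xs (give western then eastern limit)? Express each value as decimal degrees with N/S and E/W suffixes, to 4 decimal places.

Field I=8, P=15: +8·20° lon, +15·10° lat → SW at lon -20°, lat 60°.
Square 5, 4: +5·2° lon, +4·1° lat → SW at lon -10°, lat 64°.
Subsquare x=23, s=18: +23·0.0833333° lon, +18·0.0416667° lat → SW at lon -8.08333°, lat 64.75°.
Cell spans 0.0833333° lon × 0.0416667° lat.
west 8.0833° W, east 8.0000° W.

8.0833° W, 8.0000° W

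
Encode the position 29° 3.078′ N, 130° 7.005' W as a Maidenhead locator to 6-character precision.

Add 180° to longitude and 90° to latitude: 49.8833, 119.0513.
Field (20°×10°, letters A–R): 49.8833/20 → 2 → C, 119.0513/10 → 11 → L; chars CL.
Square (2°×1°, digits 0–9): 9.8833/2 → 4, 9.0513/1 → 9; chars 49.
Subsquare (5′×2.5′, letters a–x): 1.8833/0.0833333 → 22 → w, 0.0513/0.0416667 → 1 → b; chars wb.

CL49wb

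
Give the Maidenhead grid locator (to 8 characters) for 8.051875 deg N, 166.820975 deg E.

RJ38jb82

Offset from 180°W / 90°S: lon 346.82097°, lat 98.05187°.
Field: 346.82097/20 → 17 → R, 98.05187/10 → 9 → J; chars RJ.
Square: 6.82097/2 → 3, 8.05187/1 → 8; chars 38.
Subsquare: 0.82097/0.0833333 → 9 → j, 0.05187/0.0416667 → 1 → b; chars jb.
Extended square: 0.07097/0.00833333 → 8, 0.01021/0.00416667 → 2; chars 82.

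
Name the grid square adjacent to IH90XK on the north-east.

Longitude subsquare x = 23; +1 → 24, wraps to 0 = a, carry into square.
Longitude square 9; +1 → 10, wraps to 0, carry into field.
Longitude field I = 8; +1 → 9 = J.
Latitude subsquare k = 10; +1 → 11 = l.

JH00al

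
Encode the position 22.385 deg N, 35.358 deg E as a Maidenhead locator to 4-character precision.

KL72

Add 180° to longitude and 90° to latitude: 215.36, 112.39.
Field: 215.36/20 → 10 → K, 112.39/10 → 11 → L; chars KL.
Square: 15.36/2 → 7, 2.39/1 → 2; chars 72.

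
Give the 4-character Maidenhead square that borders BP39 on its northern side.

BQ30

Latitude square 9; +1 → 10, wraps to 0, carry into field.
Latitude field P = 15; +1 → 16 = Q.
The longitude characters are unchanged.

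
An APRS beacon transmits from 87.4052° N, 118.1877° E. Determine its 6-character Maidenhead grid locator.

OR97cj

Shift to the Maidenhead origin (180°W, 90°S): lon 298.1877, lat 177.4052.
Field: 298.1877/20 → 14 → O, 177.4052/10 → 17 → R; chars OR.
Square: 18.1877/2 → 9, 7.4052/1 → 7; chars 97.
Subsquare: 0.1877/0.0833333 → 2 → c, 0.4052/0.0416667 → 9 → j; chars cj.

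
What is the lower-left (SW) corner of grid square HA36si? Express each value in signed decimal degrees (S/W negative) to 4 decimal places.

-83.6667, -32.5000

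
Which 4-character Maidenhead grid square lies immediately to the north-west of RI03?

Longitude square 0; −1 → -1, wraps to 9, carry into field.
Longitude field R = 17; −1 → 16 = Q.
Latitude square 3; +1 → 4.

QI94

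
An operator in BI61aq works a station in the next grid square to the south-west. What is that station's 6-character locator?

BI51xp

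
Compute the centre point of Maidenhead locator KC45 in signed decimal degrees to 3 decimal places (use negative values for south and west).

-64.500, 29.000

Field K=10, C=2: +10·20° lon, +2·10° lat → SW at lon 20°, lat -70°.
Square 4, 5: +4·2° lon, +5·1° lat → SW at lon 28°, lat -65°.
Cell spans 2° lon × 1° lat. Centre is SW corner plus half of each.
latitude -64.500, longitude 29.000.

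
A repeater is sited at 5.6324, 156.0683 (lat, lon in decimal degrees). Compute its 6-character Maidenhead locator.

Add 180° to longitude and 90° to latitude: 336.0683, 95.6324.
Field (20°×10°, letters A–R): 336.0683/20 → 16 → Q, 95.6324/10 → 9 → J; chars QJ.
Square (2°×1°, digits 0–9): 16.0683/2 → 8, 5.6324/1 → 5; chars 85.
Subsquare (5′×2.5′, letters a–x): 0.0683/0.0833333 → 0 → a, 0.6324/0.0416667 → 15 → p; chars ap.

QJ85ap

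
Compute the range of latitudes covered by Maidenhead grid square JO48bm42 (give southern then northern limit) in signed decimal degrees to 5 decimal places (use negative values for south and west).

Field J=9, O=14: +9·20° lon, +14·10° lat → SW at lon 0°, lat 50°.
Square 4, 8: +4·2° lon, +8·1° lat → SW at lon 8°, lat 58°.
Subsquare b=1, m=12: +1·0.0833333° lon, +12·0.0416667° lat → SW at lon 8.08333°, lat 58.5°.
Extended square 4, 2: +4·0.00833333° lon, +2·0.00416667° lat → SW at lon 8.11667°, lat 58.5083°.
Cell spans 0.00833333° lon × 0.00416667° lat.
south 58.50833, north 58.51250.

58.50833, 58.51250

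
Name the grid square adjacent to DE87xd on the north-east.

DE97ae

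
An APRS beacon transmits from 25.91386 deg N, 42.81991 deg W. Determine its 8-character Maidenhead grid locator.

GL85ov19

Shift to the Maidenhead origin (180°W, 90°S): lon 137.18009, lat 115.91386.
Field: lon ⌊137.18009/20⌋ = 6 → G; lat ⌊115.91386/10⌋ = 11 → L.
Square: lon ⌊17.18009/2⌋ = 8; lat ⌊5.91386/1⌋ = 5.
Subsquare: lon ⌊1.18009/0.0833333⌋ = 14 → o; lat ⌊0.91386/0.0416667⌋ = 21 → v.
Extended square: lon ⌊0.01342/0.00833333⌋ = 1; lat ⌊0.03886/0.00416667⌋ = 9.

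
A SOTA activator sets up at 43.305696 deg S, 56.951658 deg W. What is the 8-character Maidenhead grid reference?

Shift to the Maidenhead origin (180°W, 90°S): lon 123.04834, lat 46.69430.
Field: 123.04834/20 → 6 → G, 46.69430/10 → 4 → E; chars GE.
Square: 3.04834/2 → 1, 6.69430/1 → 6; chars 16.
Subsquare: 1.04834/0.0833333 → 12 → m, 0.69430/0.0416667 → 16 → q; chars mq.
Extended square: 0.04834/0.00833333 → 5, 0.02764/0.00416667 → 6; chars 56.

GE16mq56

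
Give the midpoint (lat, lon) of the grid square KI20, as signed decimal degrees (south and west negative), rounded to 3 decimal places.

-9.500, 25.000

Field K=10, I=8: +10·20° lon, +8·10° lat → SW at lon 20°, lat -10°.
Square 2, 0: +2·2° lon, +0·1° lat → SW at lon 24°, lat -10°.
Cell spans 2° lon × 1° lat. Centre is SW corner plus half of each.
latitude -9.500, longitude 25.000.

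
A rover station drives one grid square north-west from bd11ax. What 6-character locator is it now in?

BD02xa

Longitude subsquare a = 0; −1 → -1, wraps to 23 = x, carry into square.
Longitude square 1; −1 → 0.
Latitude subsquare x = 23; +1 → 24, wraps to 0 = a, carry into square.
Latitude square 1; +1 → 2.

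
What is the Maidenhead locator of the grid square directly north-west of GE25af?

GE15xg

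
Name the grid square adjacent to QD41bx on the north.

QD42ba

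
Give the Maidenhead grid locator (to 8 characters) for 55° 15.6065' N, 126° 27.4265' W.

Add 180° to longitude and 90° to latitude: 53.54289, 145.26011.
Field (20°×10°, letters A–R): lon ⌊53.54289/20⌋ = 2 → C; lat ⌊145.26011/10⌋ = 14 → O.
Square (2°×1°, digits 0–9): lon ⌊13.54289/2⌋ = 6; lat ⌊5.26011/1⌋ = 5.
Subsquare (5′×2.5′, letters a–x): lon ⌊1.54289/0.0833333⌋ = 18 → s; lat ⌊0.26011/0.0416667⌋ = 6 → g.
Extended square (30″×15″, digits 0–9): lon ⌊0.04289/0.00833333⌋ = 5; lat ⌊0.01011/0.00416667⌋ = 2.

CO65sg52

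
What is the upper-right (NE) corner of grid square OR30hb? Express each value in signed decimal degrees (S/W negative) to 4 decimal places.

80.0833, 106.6667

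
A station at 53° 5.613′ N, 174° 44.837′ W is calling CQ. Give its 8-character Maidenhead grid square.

AO23pc02

Shift to the Maidenhead origin (180°W, 90°S): lon 5.25272, lat 143.09355.
Field: 5.25272/20 → 0 → A, 143.09355/10 → 14 → O; chars AO.
Square: 5.25272/2 → 2, 3.09355/1 → 3; chars 23.
Subsquare: 1.25272/0.0833333 → 15 → p, 0.09355/0.0416667 → 2 → c; chars pc.
Extended square: 0.00272/0.00833333 → 0, 0.01022/0.00416667 → 2; chars 02.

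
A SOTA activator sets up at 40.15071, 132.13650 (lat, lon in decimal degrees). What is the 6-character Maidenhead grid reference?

PN60bd

Shift to the Maidenhead origin (180°W, 90°S): lon 312.1365, lat 130.1507.
Field: lon ⌊312.1365/20⌋ = 15 → P; lat ⌊130.1507/10⌋ = 13 → N.
Square: lon ⌊12.1365/2⌋ = 6; lat ⌊0.1507/1⌋ = 0.
Subsquare: lon ⌊0.1365/0.0833333⌋ = 1 → b; lat ⌊0.1507/0.0416667⌋ = 3 → d.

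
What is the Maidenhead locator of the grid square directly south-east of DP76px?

DP76qw

Longitude subsquare p = 15; +1 → 16 = q.
Latitude subsquare x = 23; −1 → 22 = w.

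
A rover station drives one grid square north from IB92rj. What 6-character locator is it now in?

IB92rk

Latitude subsquare j = 9; +1 → 10 = k.
The longitude characters are unchanged.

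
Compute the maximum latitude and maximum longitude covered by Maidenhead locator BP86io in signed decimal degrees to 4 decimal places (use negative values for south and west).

Field B=1, P=15: +1·20° lon, +15·10° lat → SW at lon -160°, lat 60°.
Square 8, 6: +8·2° lon, +6·1° lat → SW at lon -144°, lat 66°.
Subsquare i=8, o=14: +8·0.0833333° lon, +14·0.0416667° lat → SW at lon -143.333°, lat 66.5833°.
Cell spans 0.0833333° lon × 0.0416667° lat. NE corner is SW corner plus one full cell.
latitude 66.6250, longitude -143.2500.

66.6250, -143.2500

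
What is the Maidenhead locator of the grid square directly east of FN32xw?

FN42aw

Longitude subsquare x = 23; +1 → 24, wraps to 0 = a, carry into square.
Longitude square 3; +1 → 4.
The latitude characters are unchanged.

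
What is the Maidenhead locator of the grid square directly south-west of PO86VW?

PO86uv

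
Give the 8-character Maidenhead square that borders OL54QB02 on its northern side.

OL54qb03

Latitude extended square 2; +1 → 3.
The longitude characters are unchanged.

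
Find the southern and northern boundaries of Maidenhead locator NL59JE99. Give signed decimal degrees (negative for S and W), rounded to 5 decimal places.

29.20417, 29.20833

Field N=13, L=11: +13·20° lon, +11·10° lat → SW at lon 80°, lat 20°.
Square 5, 9: +5·2° lon, +9·1° lat → SW at lon 90°, lat 29°.
Subsquare j=9, e=4: +9·0.0833333° lon, +4·0.0416667° lat → SW at lon 90.75°, lat 29.1667°.
Extended square 9, 9: +9·0.00833333° lon, +9·0.00416667° lat → SW at lon 90.825°, lat 29.2042°.
Cell spans 0.00833333° lon × 0.00416667° lat.
south 29.20417, north 29.20833.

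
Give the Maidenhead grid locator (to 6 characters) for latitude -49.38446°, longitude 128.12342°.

PE40bo

Shift to the Maidenhead origin (180°W, 90°S): lon 308.1234, lat 40.6155.
Field: 308.1234/20 → 15 → P, 40.6155/10 → 4 → E; chars PE.
Square: 8.1234/2 → 4, 0.6155/1 → 0; chars 40.
Subsquare: 0.1234/0.0833333 → 1 → b, 0.6155/0.0416667 → 14 → o; chars bo.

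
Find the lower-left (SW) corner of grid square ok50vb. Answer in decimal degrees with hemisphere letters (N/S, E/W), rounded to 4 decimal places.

Field O=14, K=10: +14·20° lon, +10·10° lat → SW at lon 100°, lat 10°.
Square 5, 0: +5·2° lon, +0·1° lat → SW at lon 110°, lat 10°.
Subsquare v=21, b=1: +21·0.0833333° lon, +1·0.0416667° lat → SW at lon 111.75°, lat 10.0417°.
latitude 10.0417° N, longitude 111.7500° E.

10.0417° N, 111.7500° E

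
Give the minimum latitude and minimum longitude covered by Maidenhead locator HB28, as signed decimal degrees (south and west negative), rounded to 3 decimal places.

-72.000, -36.000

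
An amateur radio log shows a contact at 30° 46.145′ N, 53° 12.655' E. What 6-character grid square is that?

LM60os

Shift to the Maidenhead origin (180°W, 90°S): lon 233.2109, lat 120.7691.
Field: lon ⌊233.2109/20⌋ = 11 → L; lat ⌊120.7691/10⌋ = 12 → M.
Square: lon ⌊13.2109/2⌋ = 6; lat ⌊0.7691/1⌋ = 0.
Subsquare: lon ⌊1.2109/0.0833333⌋ = 14 → o; lat ⌊0.7691/0.0416667⌋ = 18 → s.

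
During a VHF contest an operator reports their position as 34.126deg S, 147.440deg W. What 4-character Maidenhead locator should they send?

Shift to the Maidenhead origin (180°W, 90°S): lon 32.56, lat 55.87.
Field: lon ⌊32.56/20⌋ = 1 → B; lat ⌊55.87/10⌋ = 5 → F.
Square: lon ⌊12.56/2⌋ = 6; lat ⌊5.87/1⌋ = 5.

BF65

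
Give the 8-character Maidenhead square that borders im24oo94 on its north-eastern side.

Longitude extended square 9; +1 → 10, wraps to 0, carry into subsquare.
Longitude subsquare o = 14; +1 → 15 = p.
Latitude extended square 4; +1 → 5.

IM24po05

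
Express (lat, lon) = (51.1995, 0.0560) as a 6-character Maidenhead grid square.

JO01ae

Offset from 180°W / 90°S: lon 180.0560°, lat 141.1995°.
Field: 180.0560/20 → 9 → J, 141.1995/10 → 14 → O; chars JO.
Square: 0.0560/2 → 0, 1.1995/1 → 1; chars 01.
Subsquare: 0.0560/0.0833333 → 0 → a, 0.1995/0.0416667 → 4 → e; chars ae.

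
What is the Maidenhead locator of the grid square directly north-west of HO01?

GO92

Longitude square 0; −1 → -1, wraps to 9, carry into field.
Longitude field H = 7; −1 → 6 = G.
Latitude square 1; +1 → 2.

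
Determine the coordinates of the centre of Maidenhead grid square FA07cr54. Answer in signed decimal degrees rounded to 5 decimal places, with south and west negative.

Field F=5, A=0: +5·20° lon, +0·10° lat → SW at lon -80°, lat -90°.
Square 0, 7: +0·2° lon, +7·1° lat → SW at lon -80°, lat -83°.
Subsquare c=2, r=17: +2·0.0833333° lon, +17·0.0416667° lat → SW at lon -79.8333°, lat -82.2917°.
Extended square 5, 4: +5·0.00833333° lon, +4·0.00416667° lat → SW at lon -79.7917°, lat -82.275°.
Cell spans 0.00833333° lon × 0.00416667° lat. Centre is SW corner plus half of each.
latitude -82.27292, longitude -79.78750.

-82.27292, -79.78750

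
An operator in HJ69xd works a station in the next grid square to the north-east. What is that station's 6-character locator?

HJ79ae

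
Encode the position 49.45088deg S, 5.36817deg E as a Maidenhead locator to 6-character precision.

JE20qn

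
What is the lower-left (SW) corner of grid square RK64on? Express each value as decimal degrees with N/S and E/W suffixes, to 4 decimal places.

Field R=17, K=10: +17·20° lon, +10·10° lat → SW at lon 160°, lat 10°.
Square 6, 4: +6·2° lon, +4·1° lat → SW at lon 172°, lat 14°.
Subsquare o=14, n=13: +14·0.0833333° lon, +13·0.0416667° lat → SW at lon 173.167°, lat 14.5417°.
latitude 14.5417° N, longitude 173.1667° E.

14.5417° N, 173.1667° E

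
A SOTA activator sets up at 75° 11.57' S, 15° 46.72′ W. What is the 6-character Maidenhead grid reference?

IB24ct

Shift to the Maidenhead origin (180°W, 90°S): lon 164.2213, lat 14.8072.
Field (20°×10°, letters A–R): lon ⌊164.2213/20⌋ = 8 → I; lat ⌊14.8072/10⌋ = 1 → B.
Square (2°×1°, digits 0–9): lon ⌊4.2213/2⌋ = 2; lat ⌊4.8072/1⌋ = 4.
Subsquare (5′×2.5′, letters a–x): lon ⌊0.2213/0.0833333⌋ = 2 → c; lat ⌊0.8072/0.0416667⌋ = 19 → t.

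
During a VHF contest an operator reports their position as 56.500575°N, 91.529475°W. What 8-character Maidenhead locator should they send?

EO46fm60

Offset from 180°W / 90°S: lon 88.47052°, lat 146.50057°.
Field: lon ⌊88.47052/20⌋ = 4 → E; lat ⌊146.50057/10⌋ = 14 → O.
Square: lon ⌊8.47052/2⌋ = 4; lat ⌊6.50057/1⌋ = 6.
Subsquare: lon ⌊0.47052/0.0833333⌋ = 5 → f; lat ⌊0.50057/0.0416667⌋ = 12 → m.
Extended square: lon ⌊0.05386/0.00833333⌋ = 6; lat ⌊0.00057/0.00416667⌋ = 0.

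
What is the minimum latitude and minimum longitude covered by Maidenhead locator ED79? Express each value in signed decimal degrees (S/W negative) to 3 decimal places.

-51.000, -86.000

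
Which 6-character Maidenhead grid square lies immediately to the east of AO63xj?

AO73aj

Longitude subsquare x = 23; +1 → 24, wraps to 0 = a, carry into square.
Longitude square 6; +1 → 7.
The latitude characters are unchanged.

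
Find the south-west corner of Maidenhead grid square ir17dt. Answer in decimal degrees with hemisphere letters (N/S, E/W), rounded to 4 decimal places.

87.7917° N, 17.7500° W

Field I=8, R=17: +8·20° lon, +17·10° lat → SW at lon -20°, lat 80°.
Square 1, 7: +1·2° lon, +7·1° lat → SW at lon -18°, lat 87°.
Subsquare d=3, t=19: +3·0.0833333° lon, +19·0.0416667° lat → SW at lon -17.75°, lat 87.7917°.
latitude 87.7917° N, longitude 17.7500° W.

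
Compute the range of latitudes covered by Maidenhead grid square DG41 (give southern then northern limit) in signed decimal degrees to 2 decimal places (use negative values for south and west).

Field D=3, G=6: +3·20° lon, +6·10° lat → SW at lon -120°, lat -30°.
Square 4, 1: +4·2° lon, +1·1° lat → SW at lon -112°, lat -29°.
Cell spans 2° lon × 1° lat.
south -29.00, north -28.00.

-29.00, -28.00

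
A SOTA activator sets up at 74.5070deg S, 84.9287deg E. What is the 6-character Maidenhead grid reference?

Shift to the Maidenhead origin (180°W, 90°S): lon 264.9287, lat 15.4930.
Field: lon ⌊264.9287/20⌋ = 13 → N; lat ⌊15.4930/10⌋ = 1 → B.
Square: lon ⌊4.9287/2⌋ = 2; lat ⌊5.4930/1⌋ = 5.
Subsquare: lon ⌊0.9287/0.0833333⌋ = 11 → l; lat ⌊0.4930/0.0416667⌋ = 11 → l.

NB25ll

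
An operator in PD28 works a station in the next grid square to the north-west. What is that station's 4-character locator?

PD19

Longitude square 2; −1 → 1.
Latitude square 8; +1 → 9.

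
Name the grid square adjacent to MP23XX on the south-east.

MP33aw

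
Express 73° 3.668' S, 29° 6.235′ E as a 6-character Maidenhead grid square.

KB46nw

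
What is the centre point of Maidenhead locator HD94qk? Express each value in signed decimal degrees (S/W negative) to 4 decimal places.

Field H=7, D=3: +7·20° lon, +3·10° lat → SW at lon -40°, lat -60°.
Square 9, 4: +9·2° lon, +4·1° lat → SW at lon -22°, lat -56°.
Subsquare q=16, k=10: +16·0.0833333° lon, +10·0.0416667° lat → SW at lon -20.6667°, lat -55.5833°.
Cell spans 0.0833333° lon × 0.0416667° lat. Centre is SW corner plus half of each.
latitude -55.5625, longitude -20.6250.

-55.5625, -20.6250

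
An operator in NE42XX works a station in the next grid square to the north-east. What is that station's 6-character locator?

Longitude subsquare x = 23; +1 → 24, wraps to 0 = a, carry into square.
Longitude square 4; +1 → 5.
Latitude subsquare x = 23; +1 → 24, wraps to 0 = a, carry into square.
Latitude square 2; +1 → 3.

NE53aa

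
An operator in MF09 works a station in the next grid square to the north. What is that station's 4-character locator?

Latitude square 9; +1 → 10, wraps to 0, carry into field.
Latitude field F = 5; +1 → 6 = G.
The longitude characters are unchanged.

MG00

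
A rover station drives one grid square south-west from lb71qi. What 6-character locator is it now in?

Longitude subsquare q = 16; −1 → 15 = p.
Latitude subsquare i = 8; −1 → 7 = h.

LB71ph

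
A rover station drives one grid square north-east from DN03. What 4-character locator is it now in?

Longitude square 0; +1 → 1.
Latitude square 3; +1 → 4.

DN14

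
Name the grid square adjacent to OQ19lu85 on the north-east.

OQ19lu96

Longitude extended square 8; +1 → 9.
Latitude extended square 5; +1 → 6.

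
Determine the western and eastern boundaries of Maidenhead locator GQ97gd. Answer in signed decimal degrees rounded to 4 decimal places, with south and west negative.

-41.5000, -41.4167

Field G=6, Q=16: +6·20° lon, +16·10° lat → SW at lon -60°, lat 70°.
Square 9, 7: +9·2° lon, +7·1° lat → SW at lon -42°, lat 77°.
Subsquare g=6, d=3: +6·0.0833333° lon, +3·0.0416667° lat → SW at lon -41.5°, lat 77.125°.
Cell spans 0.0833333° lon × 0.0416667° lat.
west -41.5000, east -41.4167.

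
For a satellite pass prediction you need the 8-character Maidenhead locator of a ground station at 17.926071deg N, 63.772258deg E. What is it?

MK17vw22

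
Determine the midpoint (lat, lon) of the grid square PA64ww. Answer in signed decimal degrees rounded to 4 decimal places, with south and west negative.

-85.0625, 133.8750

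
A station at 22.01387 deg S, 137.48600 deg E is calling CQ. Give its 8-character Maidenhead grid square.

Offset from 180°W / 90°S: lon 317.48600°, lat 67.98613°.
Field: 317.48600/20 → 15 → P, 67.98613/10 → 6 → G; chars PG.
Square: 17.48600/2 → 8, 7.98613/1 → 7; chars 87.
Subsquare: 1.48600/0.0833333 → 17 → r, 0.98613/0.0416667 → 23 → x; chars rx.
Extended square: 0.06933/0.00833333 → 8, 0.02780/0.00416667 → 6; chars 86.

PG87rx86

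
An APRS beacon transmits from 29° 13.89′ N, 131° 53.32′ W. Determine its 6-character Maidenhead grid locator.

Offset from 180°W / 90°S: lon 48.1113°, lat 119.2315°.
Field: lon ⌊48.1113/20⌋ = 2 → C; lat ⌊119.2315/10⌋ = 11 → L.
Square: lon ⌊8.1113/2⌋ = 4; lat ⌊9.2315/1⌋ = 9.
Subsquare: lon ⌊0.1113/0.0833333⌋ = 1 → b; lat ⌊0.2315/0.0416667⌋ = 5 → f.

CL49bf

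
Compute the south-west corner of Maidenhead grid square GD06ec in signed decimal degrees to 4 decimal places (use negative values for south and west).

-53.9167, -59.6667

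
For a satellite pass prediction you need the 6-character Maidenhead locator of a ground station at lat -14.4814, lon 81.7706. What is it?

Add 180° to longitude and 90° to latitude: 261.7706, 75.5186.
Field: lon ⌊261.7706/20⌋ = 13 → N; lat ⌊75.5186/10⌋ = 7 → H.
Square: lon ⌊1.7706/2⌋ = 0; lat ⌊5.5186/1⌋ = 5.
Subsquare: lon ⌊1.7706/0.0833333⌋ = 21 → v; lat ⌊0.5186/0.0416667⌋ = 12 → m.

NH05vm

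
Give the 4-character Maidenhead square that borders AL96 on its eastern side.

BL06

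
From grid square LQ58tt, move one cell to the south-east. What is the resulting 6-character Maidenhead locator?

LQ58us

Longitude subsquare t = 19; +1 → 20 = u.
Latitude subsquare t = 19; −1 → 18 = s.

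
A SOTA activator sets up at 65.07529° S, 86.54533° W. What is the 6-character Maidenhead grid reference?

EC64rw

Shift to the Maidenhead origin (180°W, 90°S): lon 93.4547, lat 24.9247.
Field: 93.4547/20 → 4 → E, 24.9247/10 → 2 → C; chars EC.
Square: 13.4547/2 → 6, 4.9247/1 → 4; chars 64.
Subsquare: 1.4547/0.0833333 → 17 → r, 0.9247/0.0416667 → 22 → w; chars rw.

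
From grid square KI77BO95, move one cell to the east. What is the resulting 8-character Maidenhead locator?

KI77co05

Longitude extended square 9; +1 → 10, wraps to 0, carry into subsquare.
Longitude subsquare b = 1; +1 → 2 = c.
The latitude characters are unchanged.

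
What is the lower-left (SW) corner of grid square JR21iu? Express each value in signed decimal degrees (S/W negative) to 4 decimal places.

81.8333, 4.6667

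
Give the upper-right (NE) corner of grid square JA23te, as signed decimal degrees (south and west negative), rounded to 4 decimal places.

Field J=9, A=0: +9·20° lon, +0·10° lat → SW at lon 0°, lat -90°.
Square 2, 3: +2·2° lon, +3·1° lat → SW at lon 4°, lat -87°.
Subsquare t=19, e=4: +19·0.0833333° lon, +4·0.0416667° lat → SW at lon 5.58333°, lat -86.8333°.
Cell spans 0.0833333° lon × 0.0416667° lat. NE corner is SW corner plus one full cell.
latitude -86.7917, longitude 5.6667.

-86.7917, 5.6667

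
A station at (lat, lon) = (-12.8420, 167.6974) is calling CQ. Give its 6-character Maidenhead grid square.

RH37ud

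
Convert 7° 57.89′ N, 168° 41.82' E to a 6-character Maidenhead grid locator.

RJ47ix

Add 180° to longitude and 90° to latitude: 348.6970, 97.9648.
Field: 348.6970/20 → 17 → R, 97.9648/10 → 9 → J; chars RJ.
Square: 8.6970/2 → 4, 7.9648/1 → 7; chars 47.
Subsquare: 0.6970/0.0833333 → 8 → i, 0.9648/0.0416667 → 23 → x; chars ix.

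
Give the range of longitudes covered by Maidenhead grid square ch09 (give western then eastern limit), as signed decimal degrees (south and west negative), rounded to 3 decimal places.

-140.000, -138.000

Field C=2, H=7: +2·20° lon, +7·10° lat → SW at lon -140°, lat -20°.
Square 0, 9: +0·2° lon, +9·1° lat → SW at lon -140°, lat -11°.
Cell spans 2° lon × 1° lat.
west -140.000, east -138.000.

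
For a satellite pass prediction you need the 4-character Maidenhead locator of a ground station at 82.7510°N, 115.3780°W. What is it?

Shift to the Maidenhead origin (180°W, 90°S): lon 64.62, lat 172.75.
Field: 64.62/20 → 3 → D, 172.75/10 → 17 → R; chars DR.
Square: 4.62/2 → 2, 2.75/1 → 2; chars 22.

DR22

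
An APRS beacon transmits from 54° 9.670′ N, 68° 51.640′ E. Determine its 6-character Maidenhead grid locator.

MO44kd

Shift to the Maidenhead origin (180°W, 90°S): lon 248.8607, lat 144.1612.
Field: lon ⌊248.8607/20⌋ = 12 → M; lat ⌊144.1612/10⌋ = 14 → O.
Square: lon ⌊8.8607/2⌋ = 4; lat ⌊4.1612/1⌋ = 4.
Subsquare: lon ⌊0.8607/0.0833333⌋ = 10 → k; lat ⌊0.1612/0.0416667⌋ = 3 → d.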